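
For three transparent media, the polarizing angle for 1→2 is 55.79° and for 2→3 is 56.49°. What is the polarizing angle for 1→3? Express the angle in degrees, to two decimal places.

θ_B ≈ 65.76°

tan θ_B(1→2) = n₂/n₁ = tan 55.79° = 1.4709.
tan θ_B(2→3) = n₃/n₂ = tan 56.49° = 1.5103.
Multiplying, n₃/n₁ = 1.4709 × 1.5103 = 2.2214, and θ_B(1→3) = arctan 2.2214 = 65.76°.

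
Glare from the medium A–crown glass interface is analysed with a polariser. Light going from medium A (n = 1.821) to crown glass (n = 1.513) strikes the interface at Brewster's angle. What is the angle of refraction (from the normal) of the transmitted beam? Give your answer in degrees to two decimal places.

θ_B = arctan(n₂/n₁) = arctan(1.513/1.821) = 39.72°.
The refracted ray is perpendicular to the reflected ray, so θ_t = 90° − θ_B = 50.28°.

θ_t ≈ 50.28°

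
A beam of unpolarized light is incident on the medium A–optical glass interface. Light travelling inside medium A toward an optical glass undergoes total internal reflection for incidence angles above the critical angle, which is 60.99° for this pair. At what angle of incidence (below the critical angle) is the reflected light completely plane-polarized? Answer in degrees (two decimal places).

At the critical angle sin θ_c = n₂/n₁, giving n₂/n₁ = sin 60.99° = 0.8745.
Then tan θ_B = n₂/n₁ = 0.8745, so θ_B = arctan 0.8745 = 41.17°.

θ_B ≈ 41.17°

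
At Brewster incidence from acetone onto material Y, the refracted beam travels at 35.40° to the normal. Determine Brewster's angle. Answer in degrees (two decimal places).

θ_B ≈ 54.60°

At Brewster's angle the reflected and refracted rays are perpendicular, so θ_B + θ_t = 90°.
So θ_B = 90° − θ_t = 90° − 35.40° = 54.60°.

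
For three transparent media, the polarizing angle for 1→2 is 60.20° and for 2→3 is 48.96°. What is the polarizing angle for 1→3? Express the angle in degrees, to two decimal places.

Each Brewster angle gives a ratio: n₂/n₁ = tan 60.20° = 1.7461, n₃/n₂ = tan 48.96° = 1.1487.
Multiplying, n₃/n₁ = 1.7461 × 1.1487 = 2.0058, and θ_B(1→3) = arctan 2.0058 = 63.50°.

θ_B ≈ 63.50°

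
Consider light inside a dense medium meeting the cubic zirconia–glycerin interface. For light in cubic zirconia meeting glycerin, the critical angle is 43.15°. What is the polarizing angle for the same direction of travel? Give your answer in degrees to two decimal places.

sin θ_c = n₂/n₁, so n₂/n₁ = sin 43.15° = 0.6839.
Brewster: tan θ_B = n₂/n₁ = 0.6839.
θ_B = arctan(0.6839) = 34.37°.

θ_B ≈ 34.37°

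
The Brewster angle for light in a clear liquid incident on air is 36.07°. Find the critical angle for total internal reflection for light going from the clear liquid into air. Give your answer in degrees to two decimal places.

tan θ_B = n₂/n₁ = tan 36.07° = 0.7284.
Total internal reflection: sin θ_c = n₂/n₁ = 0.7284.
θ_c = arcsin(0.7284) = 46.75°.

θ_c ≈ 46.75°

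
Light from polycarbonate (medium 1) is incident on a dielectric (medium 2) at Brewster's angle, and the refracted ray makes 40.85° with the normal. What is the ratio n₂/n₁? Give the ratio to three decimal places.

At Brewster incidence θ_B = 90° − θ_t = 90° − 40.85° = 49.15°.
tan θ_B = n₂/n₁, so n₂/n₁ = tan 49.15° = 1.156.

n₂/n₁ ≈ 1.156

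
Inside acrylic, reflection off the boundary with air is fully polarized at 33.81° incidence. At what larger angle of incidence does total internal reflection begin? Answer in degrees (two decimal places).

θ_c ≈ 42.04°

From Brewster, n₂/n₁ = tan θ_B = tan 33.81° = 0.6697.
Then sin θ_c = n₂/n₁ = 0.6697, so θ_c = arcsin 0.6697 = 42.04°.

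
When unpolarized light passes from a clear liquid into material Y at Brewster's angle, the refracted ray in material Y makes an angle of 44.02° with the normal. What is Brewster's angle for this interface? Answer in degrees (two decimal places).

θ_B ≈ 45.98°

Brewster's condition makes the reflected and refracted beams perpendicular: θ_B + θ_t = 90°.
So θ_B = 90° − θ_t = 90° − 44.02° = 45.98°.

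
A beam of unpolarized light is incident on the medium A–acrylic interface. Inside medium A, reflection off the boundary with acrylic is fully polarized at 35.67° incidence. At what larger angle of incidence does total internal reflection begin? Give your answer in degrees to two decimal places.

θ_c ≈ 45.87°

From Brewster, n₂/n₁ = tan θ_B = tan 35.67° = 0.7178.
Then sin θ_c = n₂/n₁ = 0.7178, so θ_c = arcsin 0.7178 = 45.87°.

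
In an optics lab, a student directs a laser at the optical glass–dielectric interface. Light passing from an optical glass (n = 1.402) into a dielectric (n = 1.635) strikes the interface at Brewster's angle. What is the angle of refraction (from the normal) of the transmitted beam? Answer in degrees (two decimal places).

θ_B = arctan(n₂/n₁) = arctan(1.635/1.402) = 49.39°.
Since θ_B + θ_t = 90° at Brewster incidence, θ_t = 90° − 49.39° = 40.61°.

θ_t ≈ 40.61°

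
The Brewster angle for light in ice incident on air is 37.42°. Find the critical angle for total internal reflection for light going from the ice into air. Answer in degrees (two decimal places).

tan θ_B = n₂/n₁ = tan 37.42° = 0.7651.
Total internal reflection: sin θ_c = n₂/n₁ = 0.7651.
θ_c = arcsin(0.7651) = 49.92°.

θ_c ≈ 49.92°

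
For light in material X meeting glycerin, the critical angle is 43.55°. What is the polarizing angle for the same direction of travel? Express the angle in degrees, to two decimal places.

θ_B ≈ 34.57°

At the critical angle sin θ_c = n₂/n₁, giving n₂/n₁ = sin 43.55° = 0.6890.
Then tan θ_B = n₂/n₁ = 0.6890, so θ_B = arctan 0.6890 = 34.57°.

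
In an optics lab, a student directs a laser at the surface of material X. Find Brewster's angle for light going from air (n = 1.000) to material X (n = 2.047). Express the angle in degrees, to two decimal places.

θ_B ≈ 63.96°

Brewster's condition: tan θ_B = n₂/n₁ = 2.047/1.000 = 2.0470.
So θ_B = arctan 2.0470 = 63.96°.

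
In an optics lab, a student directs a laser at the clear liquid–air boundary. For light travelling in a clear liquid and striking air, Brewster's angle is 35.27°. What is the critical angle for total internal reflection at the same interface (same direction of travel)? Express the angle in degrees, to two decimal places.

θ_c ≈ 45.01°

tan θ_B = n₂/n₁ = tan 35.27° = 0.7073.
Total internal reflection: sin θ_c = n₂/n₁ = 0.7073.
θ_c = arcsin(0.7073) = 45.01°.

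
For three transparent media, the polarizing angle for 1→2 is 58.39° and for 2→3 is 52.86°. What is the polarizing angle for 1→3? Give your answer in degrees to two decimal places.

θ_B ≈ 65.01°

tan θ_B(1→2) = n₂/n₁ = tan 58.39° = 1.6248.
tan θ_B(2→3) = n₃/n₂ = tan 52.86° = 1.3203.
n₃/n₁ = 2.1453. Then tan θ_B(1→3) = n₃/n₁, so θ_B(1→3) = arctan(2.1453) = 65.01°.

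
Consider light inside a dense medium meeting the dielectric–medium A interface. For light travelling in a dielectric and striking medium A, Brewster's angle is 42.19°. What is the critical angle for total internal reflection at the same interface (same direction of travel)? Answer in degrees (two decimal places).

θ_c ≈ 65.02°

tan θ_B = n₂/n₁ = tan 42.19° = 0.9064.
Total internal reflection: sin θ_c = n₂/n₁ = 0.9064.
θ_c = arcsin(0.9064) = 65.02°.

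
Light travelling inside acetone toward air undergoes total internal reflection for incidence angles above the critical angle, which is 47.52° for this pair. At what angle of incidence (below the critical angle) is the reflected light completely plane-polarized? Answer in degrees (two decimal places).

n₂/n₁ = sin θ_c = sin 47.52° = 0.7375.
tan θ_B equals the same ratio, so θ_B = arctan(0.7375) = 36.41°.

θ_B ≈ 36.41°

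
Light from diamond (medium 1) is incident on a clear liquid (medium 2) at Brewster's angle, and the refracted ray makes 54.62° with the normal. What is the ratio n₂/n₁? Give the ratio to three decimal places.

θ_B + θ_t = 90°, so θ_B = 90° − 54.62° = 35.38°.
tan θ_B = n₂/n₁, so n₂/n₁ = tan 35.38° = 0.710.

n₂/n₁ ≈ 0.710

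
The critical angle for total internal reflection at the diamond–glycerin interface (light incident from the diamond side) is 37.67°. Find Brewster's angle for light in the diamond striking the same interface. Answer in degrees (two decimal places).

At the critical angle sin θ_c = n₂/n₁, giving n₂/n₁ = sin 37.67° = 0.6111.
Then tan θ_B = n₂/n₁ = 0.6111, so θ_B = arctan 0.6111 = 31.43°.

θ_B ≈ 31.43°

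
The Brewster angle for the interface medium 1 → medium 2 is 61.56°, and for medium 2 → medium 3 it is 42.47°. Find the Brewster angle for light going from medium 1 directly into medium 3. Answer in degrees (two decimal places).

n₂/n₁ = tan 61.56° = 1.8464 and n₃/n₂ = tan 42.47° = 0.9154.
n₃/n₁ = 1.6901. Then tan θ_B(1→3) = n₃/n₁, so θ_B(1→3) = arctan(1.6901) = 59.39°.

θ_B ≈ 59.39°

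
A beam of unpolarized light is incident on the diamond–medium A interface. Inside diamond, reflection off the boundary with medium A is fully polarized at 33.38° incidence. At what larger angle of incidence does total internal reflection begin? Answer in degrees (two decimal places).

θ_c ≈ 41.21°

n₂/n₁ = tan 33.38° = 0.6589; the critical angle satisfies sin θ_c = n₂/n₁.
θ_c = arcsin(0.6589) = 41.21°.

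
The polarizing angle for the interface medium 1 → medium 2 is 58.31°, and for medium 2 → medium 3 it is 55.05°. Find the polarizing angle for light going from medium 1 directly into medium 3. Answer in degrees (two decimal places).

θ_B ≈ 66.66°

tan θ_B(1→2) = n₂/n₁ = tan 58.31° = 1.6198.
tan θ_B(2→3) = n₃/n₂ = tan 55.05° = 1.4308.
Multiplying, n₃/n₁ = 1.6198 × 1.4308 = 2.3176, and θ_B(1→3) = arctan 2.3176 = 66.66°.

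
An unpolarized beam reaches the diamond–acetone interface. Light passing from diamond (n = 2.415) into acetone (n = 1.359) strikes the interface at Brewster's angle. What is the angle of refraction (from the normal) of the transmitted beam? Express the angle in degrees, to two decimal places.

tan θ_B = n₂/n₁ = 1.359/2.415 = 0.5627, so θ_B = 29.37°.
At Brewster's angle the reflected and refracted rays are perpendicular, so θ_t = 90° − θ_B = 90° − 29.37° = 60.63°.

θ_t ≈ 60.63°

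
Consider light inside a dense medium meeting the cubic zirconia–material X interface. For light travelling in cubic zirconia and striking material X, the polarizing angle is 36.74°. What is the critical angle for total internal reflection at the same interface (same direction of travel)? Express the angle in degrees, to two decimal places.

θ_c ≈ 48.28°

tan θ_B = n₂/n₁ = tan 36.74° = 0.7465.
Total internal reflection: sin θ_c = n₂/n₁ = 0.7465.
θ_c = arcsin(0.7465) = 48.28°.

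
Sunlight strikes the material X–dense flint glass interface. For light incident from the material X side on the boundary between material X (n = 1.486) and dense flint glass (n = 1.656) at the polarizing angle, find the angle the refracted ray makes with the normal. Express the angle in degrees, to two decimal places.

θ_t ≈ 41.90°

First find Brewster's angle: tan θ_B = 1.656/1.486 = 1.1144, giving θ_B = 48.10°.
Since θ_B + θ_t = 90° at Brewster incidence, θ_t = 90° − 48.10° = 41.90°.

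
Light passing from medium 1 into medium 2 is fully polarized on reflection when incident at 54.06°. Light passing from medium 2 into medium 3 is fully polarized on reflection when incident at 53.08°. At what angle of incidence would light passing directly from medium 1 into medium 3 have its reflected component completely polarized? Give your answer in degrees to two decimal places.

tan θ_B(1→2) = n₂/n₁ = tan 54.06° = 1.3794.
tan θ_B(2→3) = n₃/n₂ = tan 53.08° = 1.3309.
Multiplying, n₃/n₁ = 1.3794 × 1.3309 = 1.8359, and θ_B(1→3) = arctan 1.8359 = 61.42°.

θ_B ≈ 61.42°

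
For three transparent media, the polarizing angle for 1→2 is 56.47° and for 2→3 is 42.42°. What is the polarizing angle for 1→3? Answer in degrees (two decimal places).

θ_B ≈ 54.05°

n₂/n₁ = tan 56.47° = 1.5091 and n₃/n₂ = tan 42.42° = 0.9138.
Multiplying, n₃/n₁ = 1.5091 × 0.9138 = 1.3790, and θ_B(1→3) = arctan 1.3790 = 54.05°.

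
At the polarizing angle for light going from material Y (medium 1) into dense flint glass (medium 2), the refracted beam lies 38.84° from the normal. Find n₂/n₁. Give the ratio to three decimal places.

n₂/n₁ ≈ 1.242

θ_B + θ_t = 90°, so θ_B = 90° − 38.84° = 51.16°.
Then n₂/n₁ = tan θ_B = tan 51.16° = 1.242.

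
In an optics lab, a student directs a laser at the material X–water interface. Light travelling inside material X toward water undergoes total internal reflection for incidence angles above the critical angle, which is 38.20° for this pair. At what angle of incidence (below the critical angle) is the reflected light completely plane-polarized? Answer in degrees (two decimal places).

θ_B ≈ 31.73°

sin θ_c = n₂/n₁, so n₂/n₁ = sin 38.20° = 0.6184.
Brewster: tan θ_B = n₂/n₁ = 0.6184.
θ_B = arctan(0.6184) = 31.73°.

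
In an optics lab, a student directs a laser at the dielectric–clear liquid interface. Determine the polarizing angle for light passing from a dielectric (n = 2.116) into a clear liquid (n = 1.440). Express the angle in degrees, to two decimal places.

Brewster's condition: tan θ_B = n₂/n₁ = 1.440/2.116 = 0.6805. Taking the arctangent, θ_B = 34.24°.

θ_B ≈ 34.24°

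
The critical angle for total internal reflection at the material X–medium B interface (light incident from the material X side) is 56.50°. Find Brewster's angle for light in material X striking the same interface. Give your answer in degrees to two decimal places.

θ_B ≈ 39.82°

At the critical angle sin θ_c = n₂/n₁, giving n₂/n₁ = sin 56.50° = 0.8339.
Then tan θ_B = n₂/n₁ = 0.8339, so θ_B = arctan 0.8339 = 39.82°.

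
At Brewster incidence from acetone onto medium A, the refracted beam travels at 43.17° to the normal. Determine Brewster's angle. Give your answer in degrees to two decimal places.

At Brewster's angle the reflected and refracted rays are perpendicular, so θ_B + θ_t = 90°.
So θ_B = 90° − θ_t = 90° − 43.17° = 46.83°.

θ_B ≈ 46.83°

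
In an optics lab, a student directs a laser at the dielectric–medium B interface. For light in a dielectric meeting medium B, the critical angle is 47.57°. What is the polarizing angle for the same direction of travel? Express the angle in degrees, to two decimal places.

At the critical angle sin θ_c = n₂/n₁, giving n₂/n₁ = sin 47.57° = 0.7381.
Then tan θ_B = n₂/n₁ = 0.7381, so θ_B = arctan 0.7381 = 36.43°.

θ_B ≈ 36.43°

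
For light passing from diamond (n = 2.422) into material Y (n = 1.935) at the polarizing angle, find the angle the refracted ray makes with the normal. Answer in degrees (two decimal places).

θ_t ≈ 51.38°

tan θ_B = n₂/n₁ = 1.935/2.422 = 0.7989, so θ_B = 38.62°.
Since θ_B + θ_t = 90° at Brewster incidence, θ_t = 90° − 38.62° = 51.38°.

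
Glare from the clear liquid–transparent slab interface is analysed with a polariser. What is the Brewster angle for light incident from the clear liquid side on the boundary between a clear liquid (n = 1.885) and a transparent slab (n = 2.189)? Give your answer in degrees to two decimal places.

θ_B ≈ 49.27°

The reflected p-component vanishes when tan θ_B = n₂/n₁.
Here n₂/n₁ = 2.189/1.885 = 1.1613, and Brewster's law gives tan θ_B = n₂/n₁. Taking the arctangent, θ_B = 49.27°.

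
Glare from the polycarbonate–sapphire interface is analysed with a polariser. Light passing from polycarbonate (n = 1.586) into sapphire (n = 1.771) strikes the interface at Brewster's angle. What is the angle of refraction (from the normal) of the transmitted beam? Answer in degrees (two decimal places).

θ_t ≈ 41.85°

tan θ_B = n₂/n₁ = 1.771/1.586 = 1.1166, so θ_B = 48.15°.
At Brewster's angle the reflected and refracted rays are perpendicular, so θ_t = 90° − θ_B = 90° − 48.15° = 41.85°.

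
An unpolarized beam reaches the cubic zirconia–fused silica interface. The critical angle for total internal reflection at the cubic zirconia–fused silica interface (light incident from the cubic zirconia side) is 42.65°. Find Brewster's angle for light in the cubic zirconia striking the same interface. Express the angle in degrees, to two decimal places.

At the critical angle sin θ_c = n₂/n₁, giving n₂/n₁ = sin 42.65° = 0.6775.
Then tan θ_B = n₂/n₁ = 0.6775, so θ_B = arctan 0.6775 = 34.12°.

θ_B ≈ 34.12°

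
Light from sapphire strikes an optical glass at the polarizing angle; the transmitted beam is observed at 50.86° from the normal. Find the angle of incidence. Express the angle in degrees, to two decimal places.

At Brewster's angle the reflected and refracted rays are perpendicular, so θ_B + θ_t = 90°.
So θ_B = 90° − θ_t = 90° − 50.86° = 39.14°.

θ_B ≈ 39.14°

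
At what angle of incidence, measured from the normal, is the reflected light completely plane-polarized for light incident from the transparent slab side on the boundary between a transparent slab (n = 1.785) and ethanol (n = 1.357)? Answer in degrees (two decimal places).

θ_B ≈ 37.24°

At Brewster's angle the reflected and refracted rays are perpendicular, which with Snell's law gives tan θ_B = n₂/n₁.
Here n₂/n₁ = 1.357/1.785 = 0.7602, and Brewster's law gives tan θ_B = n₂/n₁.
So θ_B = arctan 0.7602 = 37.24°.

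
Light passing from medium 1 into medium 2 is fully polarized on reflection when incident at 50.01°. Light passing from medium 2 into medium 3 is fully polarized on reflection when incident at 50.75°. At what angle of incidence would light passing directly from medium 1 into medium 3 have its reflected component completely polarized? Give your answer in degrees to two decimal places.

θ_B ≈ 55.58°

tan θ_B(1→2) = n₂/n₁ = tan 50.01° = 1.1922.
tan θ_B(2→3) = n₃/n₂ = tan 50.75° = 1.2239.
So n₃/n₁ = (n₂/n₁)(n₃/n₂) = 1.1922 × 1.2239 = 1.4592.
θ_B(1→3) = arctan(1.4592) = 55.58°.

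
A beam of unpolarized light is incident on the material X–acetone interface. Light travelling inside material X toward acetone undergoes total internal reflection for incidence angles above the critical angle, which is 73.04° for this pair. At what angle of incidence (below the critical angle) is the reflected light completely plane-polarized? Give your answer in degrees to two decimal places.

sin θ_c = n₂/n₁, so n₂/n₁ = sin 73.04° = 0.9565.
Brewster: tan θ_B = n₂/n₁ = 0.9565.
θ_B = arctan(0.9565) = 43.73°.

θ_B ≈ 43.73°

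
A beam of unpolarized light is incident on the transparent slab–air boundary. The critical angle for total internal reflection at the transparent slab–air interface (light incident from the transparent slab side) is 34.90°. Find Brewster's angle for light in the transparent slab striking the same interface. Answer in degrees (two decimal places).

sin θ_c = n₂/n₁, so n₂/n₁ = sin 34.90° = 0.5721.
Brewster: tan θ_B = n₂/n₁ = 0.5721.
θ_B = arctan(0.5721) = 29.78°.

θ_B ≈ 29.78°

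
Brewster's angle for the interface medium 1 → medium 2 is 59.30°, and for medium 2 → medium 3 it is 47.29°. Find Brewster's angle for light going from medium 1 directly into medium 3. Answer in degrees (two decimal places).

θ_B ≈ 61.27°

n₂/n₁ = tan 59.30° = 1.6842 and n₃/n₂ = tan 47.29° = 1.0833.
So n₃/n₁ = (n₂/n₁)(n₃/n₂) = 1.6842 × 1.0833 = 1.8245.
θ_B(1→3) = arctan(1.8245) = 61.27°.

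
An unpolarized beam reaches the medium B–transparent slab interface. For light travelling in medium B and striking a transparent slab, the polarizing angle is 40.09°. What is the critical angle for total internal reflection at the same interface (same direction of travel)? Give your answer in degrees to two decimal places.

tan θ_B = n₂/n₁ = tan 40.09° = 0.8418.
Total internal reflection: sin θ_c = n₂/n₁ = 0.8418.
θ_c = arcsin(0.8418) = 57.33°.

θ_c ≈ 57.33°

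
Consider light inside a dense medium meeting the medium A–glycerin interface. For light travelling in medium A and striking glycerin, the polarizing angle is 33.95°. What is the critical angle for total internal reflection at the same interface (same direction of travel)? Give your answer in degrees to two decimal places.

θ_c ≈ 42.32°

tan θ_B = n₂/n₁ = tan 33.95° = 0.6732.
Total internal reflection: sin θ_c = n₂/n₁ = 0.6732.
θ_c = arcsin(0.6732) = 42.32°.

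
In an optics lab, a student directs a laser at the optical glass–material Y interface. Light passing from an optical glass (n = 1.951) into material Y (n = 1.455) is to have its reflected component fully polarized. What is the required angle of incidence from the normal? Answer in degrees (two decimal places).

Brewster's condition: tan θ_B = n₂/n₁ = 1.455/1.951 = 0.7458.
θ_B = arctan(0.7458) = 36.71°.

θ_B ≈ 36.71°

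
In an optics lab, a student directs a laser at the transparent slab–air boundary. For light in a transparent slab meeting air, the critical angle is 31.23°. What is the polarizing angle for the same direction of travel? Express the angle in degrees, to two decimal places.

At the critical angle sin θ_c = n₂/n₁, giving n₂/n₁ = sin 31.23° = 0.5185.
Then tan θ_B = n₂/n₁ = 0.5185, so θ_B = arctan 0.5185 = 27.41°.

θ_B ≈ 27.41°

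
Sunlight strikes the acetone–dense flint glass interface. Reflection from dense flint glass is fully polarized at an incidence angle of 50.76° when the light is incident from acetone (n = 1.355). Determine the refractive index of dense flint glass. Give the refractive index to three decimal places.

Full polarization of the reflected beam means tan θ_B = n₂/n₁, where n₁ is the incident medium (acetone).
n₂ = n₁ tan θ_B = 1.355 × tan 50.76° = 1.659.

n ≈ 1.659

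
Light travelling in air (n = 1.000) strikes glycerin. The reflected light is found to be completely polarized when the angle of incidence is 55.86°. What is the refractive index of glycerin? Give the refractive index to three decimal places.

Full polarization of the reflected beam means tan θ_B = n₂/n₁, where n₁ is the incident medium (air).
n₂ = n₁ tan θ_B = 1.000 × tan 55.86° = 1.475.

n ≈ 1.475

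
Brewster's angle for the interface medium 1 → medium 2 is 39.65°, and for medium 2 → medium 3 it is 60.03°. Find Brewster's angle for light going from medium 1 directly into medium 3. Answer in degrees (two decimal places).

θ_B ≈ 55.17°

Each Brewster angle gives a ratio: n₂/n₁ = tan 39.65° = 0.8287, n₃/n₂ = tan 60.03° = 1.7341.
So n₃/n₁ = (n₂/n₁)(n₃/n₂) = 0.8287 × 1.7341 = 1.4372.
θ_B(1→3) = arctan(1.4372) = 55.17°.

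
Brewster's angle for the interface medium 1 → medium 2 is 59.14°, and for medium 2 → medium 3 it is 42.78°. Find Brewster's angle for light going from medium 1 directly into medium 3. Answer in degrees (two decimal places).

Each Brewster angle gives a ratio: n₂/n₁ = tan 59.14° = 1.6735, n₃/n₂ = tan 42.78° = 0.9254.
n₃/n₁ = 1.5486. Then tan θ_B(1→3) = n₃/n₁, so θ_B(1→3) = arctan(1.5486) = 57.15°.

θ_B ≈ 57.15°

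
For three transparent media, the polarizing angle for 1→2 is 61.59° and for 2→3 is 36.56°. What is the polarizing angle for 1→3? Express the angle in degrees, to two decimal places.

θ_B ≈ 53.89°

tan θ_B(1→2) = n₂/n₁ = tan 61.59° = 1.8487.
tan θ_B(2→3) = n₃/n₂ = tan 36.56° = 0.7416.
So n₃/n₁ = (n₂/n₁)(n₃/n₂) = 1.8487 × 0.7416 = 1.3710.
θ_B(1→3) = arctan(1.3710) = 53.89°.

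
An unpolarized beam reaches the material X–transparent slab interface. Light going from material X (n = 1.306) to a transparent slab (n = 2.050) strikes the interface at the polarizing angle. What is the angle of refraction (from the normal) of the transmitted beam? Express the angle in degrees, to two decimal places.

θ_t ≈ 32.50°

tan θ_B = n₂/n₁ = 2.050/1.306 = 1.5697, so θ_B = 57.50°.
Since θ_B + θ_t = 90° at Brewster incidence, θ_t = 90° − 57.50° = 32.50°.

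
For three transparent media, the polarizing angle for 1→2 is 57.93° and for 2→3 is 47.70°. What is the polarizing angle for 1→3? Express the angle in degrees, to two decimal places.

Each Brewster angle gives a ratio: n₂/n₁ = tan 57.93° = 1.5960, n₃/n₂ = tan 47.70° = 1.0990.
n₃/n₁ = 1.7540. Then tan θ_B(1→3) = n₃/n₁, so θ_B(1→3) = arctan(1.7540) = 60.31°.

θ_B ≈ 60.31°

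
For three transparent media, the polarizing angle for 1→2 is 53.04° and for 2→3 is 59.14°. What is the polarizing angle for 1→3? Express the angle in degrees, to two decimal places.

Each Brewster angle gives a ratio: n₂/n₁ = tan 53.04° = 1.3290, n₃/n₂ = tan 59.14° = 1.6735.
Multiplying, n₃/n₁ = 1.3290 × 1.6735 = 2.2241, and θ_B(1→3) = arctan 2.2241 = 65.79°.

θ_B ≈ 65.79°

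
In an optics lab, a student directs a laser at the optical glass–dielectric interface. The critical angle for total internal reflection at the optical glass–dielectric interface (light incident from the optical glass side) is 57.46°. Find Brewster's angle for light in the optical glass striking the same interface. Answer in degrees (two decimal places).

θ_B ≈ 40.13°

sin θ_c = n₂/n₁, so n₂/n₁ = sin 57.46° = 0.8430.
Brewster: tan θ_B = n₂/n₁ = 0.8430.
θ_B = arctan(0.8430) = 40.13°.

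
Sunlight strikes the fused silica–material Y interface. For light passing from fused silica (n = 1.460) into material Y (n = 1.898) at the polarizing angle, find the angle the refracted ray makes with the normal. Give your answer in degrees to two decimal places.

θ_t ≈ 37.57°

First find Brewster's angle: tan θ_B = 1.898/1.460 = 1.3000, giving θ_B = 52.43°.
At Brewster's angle the reflected and refracted rays are perpendicular, so θ_t = 90° − θ_B = 90° − 52.43° = 37.57°.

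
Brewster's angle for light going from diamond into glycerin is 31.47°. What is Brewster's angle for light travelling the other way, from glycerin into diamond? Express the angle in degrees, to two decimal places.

tan θ_B' = n₁/n₂ = 1/tan θ_B, so θ_B' = 90° − θ_B.
θ_B' = 90° − 31.47° = 58.53°.

θ_B' ≈ 58.53°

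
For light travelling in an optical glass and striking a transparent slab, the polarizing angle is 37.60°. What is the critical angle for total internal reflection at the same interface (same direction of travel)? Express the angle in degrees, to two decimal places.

From Brewster, n₂/n₁ = tan θ_B = tan 37.60° = 0.7701.
Then sin θ_c = n₂/n₁ = 0.7701, so θ_c = arcsin 0.7701 = 50.36°.

θ_c ≈ 50.36°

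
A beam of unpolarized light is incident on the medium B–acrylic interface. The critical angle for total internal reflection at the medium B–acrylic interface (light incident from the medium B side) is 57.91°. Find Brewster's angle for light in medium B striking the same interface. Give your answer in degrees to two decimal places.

θ_B ≈ 40.27°

At the critical angle sin θ_c = n₂/n₁, giving n₂/n₁ = sin 57.91° = 0.8472.
Then tan θ_B = n₂/n₁ = 0.8472, so θ_B = arctan 0.8472 = 40.27°.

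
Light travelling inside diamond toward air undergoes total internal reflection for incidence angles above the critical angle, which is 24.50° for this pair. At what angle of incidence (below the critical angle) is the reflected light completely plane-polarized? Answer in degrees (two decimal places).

θ_B ≈ 22.52°

sin θ_c = n₂/n₁, so n₂/n₁ = sin 24.50° = 0.4147.
Brewster: tan θ_B = n₂/n₁ = 0.4147.
θ_B = arctan(0.4147) = 22.52°.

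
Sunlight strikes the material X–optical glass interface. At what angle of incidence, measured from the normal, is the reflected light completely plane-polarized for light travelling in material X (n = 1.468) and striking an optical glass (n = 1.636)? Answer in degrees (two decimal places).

Here n₂/n₁ = 1.636/1.468 = 1.1144, and Brewster's law gives tan θ_B = n₂/n₁. Taking the arctangent, θ_B = 48.10°.

θ_B ≈ 48.10°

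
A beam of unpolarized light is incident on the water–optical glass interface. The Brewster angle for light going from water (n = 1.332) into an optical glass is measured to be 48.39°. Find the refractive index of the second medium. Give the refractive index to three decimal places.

At the Brewster angle, tan θ_B = n₂/n₁ with n₁ on the incident side (water) and n₂ on the transmitted side (an optical glass).
n₂ = n₁ tan θ_B = 1.332 × tan 48.39° = 1.500.

n ≈ 1.500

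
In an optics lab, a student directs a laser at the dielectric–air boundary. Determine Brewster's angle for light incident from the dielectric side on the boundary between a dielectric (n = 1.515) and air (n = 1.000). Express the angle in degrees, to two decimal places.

At Brewster's angle the reflected and refracted rays are perpendicular, which with Snell's law gives tan θ_B = n₂/n₁.
Here n₂/n₁ = 1.000/1.515 = 0.6601, and Brewster's law gives tan θ_B = n₂/n₁. Taking the arctangent, θ_B = 33.43°.

θ_B ≈ 33.43°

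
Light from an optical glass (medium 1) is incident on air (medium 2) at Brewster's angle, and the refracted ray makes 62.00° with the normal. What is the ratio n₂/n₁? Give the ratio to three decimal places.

n₂/n₁ ≈ 0.532

θ_B + θ_t = 90°, so θ_B = 90° − 62.00° = 28.00°.
Then n₂/n₁ = tan θ_B = tan 28.00° = 0.532.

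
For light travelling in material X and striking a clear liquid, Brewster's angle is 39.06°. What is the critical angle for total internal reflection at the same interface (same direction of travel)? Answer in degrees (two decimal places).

θ_c ≈ 54.24°

From Brewster, n₂/n₁ = tan θ_B = tan 39.06° = 0.8115.
Then sin θ_c = n₂/n₁ = 0.8115, so θ_c = arcsin 0.8115 = 54.24°.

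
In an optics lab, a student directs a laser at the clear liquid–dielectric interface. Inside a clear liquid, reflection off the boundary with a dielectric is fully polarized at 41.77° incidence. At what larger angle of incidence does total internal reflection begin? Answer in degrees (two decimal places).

From Brewster, n₂/n₁ = tan θ_B = tan 41.77° = 0.8932.
Then sin θ_c = n₂/n₁ = 0.8932, so θ_c = arcsin 0.8932 = 63.27°.

θ_c ≈ 63.27°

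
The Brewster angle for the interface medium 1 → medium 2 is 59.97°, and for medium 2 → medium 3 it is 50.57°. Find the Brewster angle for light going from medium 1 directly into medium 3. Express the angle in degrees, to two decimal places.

θ_B ≈ 64.58°

tan θ_B(1→2) = n₂/n₁ = tan 59.97° = 1.7300.
tan θ_B(2→3) = n₃/n₂ = tan 50.57° = 1.2161.
n₃/n₁ = 2.1038. Then tan θ_B(1→3) = n₃/n₁, so θ_B(1→3) = arctan(2.1038) = 64.58°.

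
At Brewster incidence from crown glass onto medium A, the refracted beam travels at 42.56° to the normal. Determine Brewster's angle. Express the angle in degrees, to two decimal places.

Brewster's condition makes the reflected and refracted beams perpendicular: θ_B + θ_t = 90°.
So θ_B = 90° − θ_t = 90° − 42.56° = 47.44°.

θ_B ≈ 47.44°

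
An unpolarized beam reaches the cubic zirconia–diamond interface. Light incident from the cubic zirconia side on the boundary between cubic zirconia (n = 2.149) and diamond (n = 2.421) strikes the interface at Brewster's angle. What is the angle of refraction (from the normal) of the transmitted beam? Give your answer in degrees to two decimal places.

θ_t ≈ 41.59°

θ_B = arctan(n₂/n₁) = arctan(2.421/2.149) = 48.41°.
Since θ_B + θ_t = 90° at Brewster incidence, θ_t = 90° − 48.41° = 41.59°.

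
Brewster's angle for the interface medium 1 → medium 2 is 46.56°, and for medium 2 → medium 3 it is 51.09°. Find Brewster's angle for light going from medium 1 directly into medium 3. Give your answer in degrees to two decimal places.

θ_B ≈ 52.61°

tan θ_B(1→2) = n₂/n₁ = tan 46.56° = 1.0560.
tan θ_B(2→3) = n₃/n₂ = tan 51.09° = 1.2389.
Multiplying, n₃/n₁ = 1.0560 × 1.2389 = 1.3082, and θ_B(1→3) = arctan 1.3082 = 52.61°.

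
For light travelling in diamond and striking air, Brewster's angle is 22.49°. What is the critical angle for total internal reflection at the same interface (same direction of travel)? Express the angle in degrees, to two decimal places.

θ_c ≈ 24.46°

n₂/n₁ = tan 22.49° = 0.4140; the critical angle satisfies sin θ_c = n₂/n₁.
θ_c = arcsin(0.4140) = 24.46°.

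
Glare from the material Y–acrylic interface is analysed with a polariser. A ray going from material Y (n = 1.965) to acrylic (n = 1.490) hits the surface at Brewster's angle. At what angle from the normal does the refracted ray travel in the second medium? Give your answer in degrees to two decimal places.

tan θ_B = n₂/n₁ = 1.490/1.965 = 0.7583, so θ_B = 37.17°.
The refracted ray is perpendicular to the reflected ray, so θ_t = 90° − θ_B = 52.83°.

θ_t ≈ 52.83°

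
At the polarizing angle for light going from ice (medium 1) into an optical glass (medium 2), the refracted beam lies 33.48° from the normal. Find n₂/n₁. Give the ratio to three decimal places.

θ_B + θ_t = 90°, so θ_B = 90° − 33.48° = 56.52°.
tan θ_B = n₂/n₁, so n₂/n₁ = tan 56.52° = 1.512.

n₂/n₁ ≈ 1.512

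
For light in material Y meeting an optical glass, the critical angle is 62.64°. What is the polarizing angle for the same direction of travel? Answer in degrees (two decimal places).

n₂/n₁ = sin θ_c = sin 62.64° = 0.8881.
tan θ_B equals the same ratio, so θ_B = arctan(0.8881) = 41.61°.

θ_B ≈ 41.61°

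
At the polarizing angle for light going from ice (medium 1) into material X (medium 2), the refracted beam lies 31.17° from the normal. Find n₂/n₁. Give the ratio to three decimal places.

At Brewster incidence θ_B = 90° − θ_t = 90° − 31.17° = 58.83°.
Then n₂/n₁ = tan θ_B = tan 58.83° = 1.653.

n₂/n₁ ≈ 1.653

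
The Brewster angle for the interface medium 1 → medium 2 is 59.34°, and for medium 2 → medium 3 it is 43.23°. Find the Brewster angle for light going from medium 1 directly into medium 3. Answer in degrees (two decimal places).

θ_B ≈ 57.76°

Each Brewster angle gives a ratio: n₂/n₁ = tan 59.34° = 1.6869, n₃/n₂ = tan 43.23° = 0.9400.
n₃/n₁ = 1.5857. Then tan θ_B(1→3) = n₃/n₁, so θ_B(1→3) = arctan(1.5857) = 57.76°.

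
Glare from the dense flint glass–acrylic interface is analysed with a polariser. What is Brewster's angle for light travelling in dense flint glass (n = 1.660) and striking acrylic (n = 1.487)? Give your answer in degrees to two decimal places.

θ_B ≈ 41.85°

tan θ_B = n₂/n₁ = 1.487/1.660 = 0.8958.
So θ_B = arctan 0.8958 = 41.85°.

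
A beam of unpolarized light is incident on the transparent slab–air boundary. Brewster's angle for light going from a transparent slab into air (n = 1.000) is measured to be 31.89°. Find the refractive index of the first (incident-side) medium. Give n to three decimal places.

Full polarization of the reflected beam means tan θ_B = n₂/n₁, where n₁ is the incident medium (a transparent slab).
n₁ = n₂ / tan θ_B = 1.000 / tan 31.89° = 1.607.

n ≈ 1.607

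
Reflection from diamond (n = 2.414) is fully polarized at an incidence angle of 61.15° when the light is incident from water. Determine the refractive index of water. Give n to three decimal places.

Brewster's law: tan θ_B = n₂/n₁ (light incident in water, refracted into diamond).
n₁ = n₂ / tan θ_B = 2.414 / tan 61.15° = 1.330.

n ≈ 1.330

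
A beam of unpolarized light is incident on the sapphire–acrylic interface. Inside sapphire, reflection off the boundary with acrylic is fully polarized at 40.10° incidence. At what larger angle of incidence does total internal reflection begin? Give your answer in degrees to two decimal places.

n₂/n₁ = tan 40.10° = 0.8421; the critical angle satisfies sin θ_c = n₂/n₁.
θ_c = arcsin(0.8421) = 57.36°.

θ_c ≈ 57.36°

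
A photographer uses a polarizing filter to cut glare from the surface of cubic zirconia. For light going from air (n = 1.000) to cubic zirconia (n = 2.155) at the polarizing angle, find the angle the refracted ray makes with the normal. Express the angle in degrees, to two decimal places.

θ_t ≈ 24.89°

First find Brewster's angle: tan θ_B = 2.155/1.000 = 2.1550, giving θ_B = 65.11°.
The refracted ray is perpendicular to the reflected ray, so θ_t = 90° − θ_B = 24.89°.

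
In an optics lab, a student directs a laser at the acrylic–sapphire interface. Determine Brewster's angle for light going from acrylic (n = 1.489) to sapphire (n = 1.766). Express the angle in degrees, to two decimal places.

tan θ_B = n₂/n₁ = 1.766/1.489 = 1.1860.
θ_B = arctan(1.1860) = 49.86°.

θ_B ≈ 49.86°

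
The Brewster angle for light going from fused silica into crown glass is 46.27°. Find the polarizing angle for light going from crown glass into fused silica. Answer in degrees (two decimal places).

θ_B' ≈ 43.73°

Reversing the direction swaps n₁ and n₂, so tan θ_B' = 1/tan θ_B and θ_B' = 90° − θ_B.
Hence θ_B' = 90° − 46.27° = 43.73°.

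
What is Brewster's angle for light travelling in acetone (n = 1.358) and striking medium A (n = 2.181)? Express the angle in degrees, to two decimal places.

θ_B ≈ 58.09°

Brewster's condition: tan θ_B = n₂/n₁ = 2.181/1.358 = 1.6060.
θ_B = arctan(1.6060) = 58.09°.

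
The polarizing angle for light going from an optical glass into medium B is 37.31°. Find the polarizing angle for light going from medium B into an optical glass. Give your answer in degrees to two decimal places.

θ_B' ≈ 52.69°

tan θ_B' = n₁/n₂ = 1/tan θ_B, so θ_B' = 90° − θ_B.
θ_B' = 90° − 37.31° = 52.69°.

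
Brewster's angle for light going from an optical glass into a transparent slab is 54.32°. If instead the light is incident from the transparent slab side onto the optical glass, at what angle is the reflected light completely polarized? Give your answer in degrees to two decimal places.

tan θ_B' = n₁/n₂ = 1/tan θ_B, so θ_B' = 90° − θ_B.
θ_B' = 90° − 54.32° = 35.68°.

θ_B' ≈ 35.68°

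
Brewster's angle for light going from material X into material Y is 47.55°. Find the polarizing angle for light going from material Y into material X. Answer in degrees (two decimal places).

The two Brewster angles are complementary: θ_B' = 90° − θ_B = 90° − 47.55° = 42.45°.

θ_B' ≈ 42.45°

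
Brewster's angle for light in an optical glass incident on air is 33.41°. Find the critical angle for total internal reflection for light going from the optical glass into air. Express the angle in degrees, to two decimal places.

θ_c ≈ 41.27°

tan θ_B = n₂/n₁ = tan 33.41° = 0.6596.
Total internal reflection: sin θ_c = n₂/n₁ = 0.6596.
θ_c = arcsin(0.6596) = 41.27°.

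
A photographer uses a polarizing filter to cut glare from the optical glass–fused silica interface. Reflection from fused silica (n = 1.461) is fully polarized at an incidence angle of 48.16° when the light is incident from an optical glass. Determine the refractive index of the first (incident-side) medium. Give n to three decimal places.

n ≈ 1.308

Full polarization of the reflected beam means tan θ_B = n₂/n₁, where n₁ is the incident medium (an optical glass).
n₁ = n₂ / tan θ_B = 1.461 / tan 48.16° = 1.308.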